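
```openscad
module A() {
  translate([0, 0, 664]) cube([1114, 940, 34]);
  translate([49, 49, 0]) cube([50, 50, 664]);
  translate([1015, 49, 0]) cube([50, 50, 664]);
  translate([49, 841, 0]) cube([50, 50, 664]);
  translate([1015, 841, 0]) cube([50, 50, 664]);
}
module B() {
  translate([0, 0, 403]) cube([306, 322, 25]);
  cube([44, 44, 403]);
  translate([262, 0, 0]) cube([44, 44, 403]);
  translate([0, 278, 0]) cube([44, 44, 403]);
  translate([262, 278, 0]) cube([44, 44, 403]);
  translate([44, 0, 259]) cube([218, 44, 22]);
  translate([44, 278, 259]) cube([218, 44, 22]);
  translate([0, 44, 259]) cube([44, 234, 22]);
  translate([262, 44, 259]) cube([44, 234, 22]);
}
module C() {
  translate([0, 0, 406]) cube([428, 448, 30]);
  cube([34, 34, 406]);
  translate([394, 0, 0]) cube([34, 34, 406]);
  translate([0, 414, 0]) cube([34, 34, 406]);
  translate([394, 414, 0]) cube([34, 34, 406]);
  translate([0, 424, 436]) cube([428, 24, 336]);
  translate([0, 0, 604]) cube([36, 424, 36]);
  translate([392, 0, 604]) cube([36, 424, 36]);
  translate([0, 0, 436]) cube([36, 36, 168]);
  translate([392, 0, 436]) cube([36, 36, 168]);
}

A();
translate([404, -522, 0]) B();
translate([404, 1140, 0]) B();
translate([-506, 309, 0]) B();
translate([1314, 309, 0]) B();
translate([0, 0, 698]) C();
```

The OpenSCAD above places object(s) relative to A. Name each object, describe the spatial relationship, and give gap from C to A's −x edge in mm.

A is a table. B is a stool. C is a chair. Four stools sit around the table at the −y, +y, −x, +x sides. The chair is on top of the table. The gap from the chair to the table's −x edge is 0 mm.

The chair's min-x is at 0; the table's min-x is 0; gap = 0 mm.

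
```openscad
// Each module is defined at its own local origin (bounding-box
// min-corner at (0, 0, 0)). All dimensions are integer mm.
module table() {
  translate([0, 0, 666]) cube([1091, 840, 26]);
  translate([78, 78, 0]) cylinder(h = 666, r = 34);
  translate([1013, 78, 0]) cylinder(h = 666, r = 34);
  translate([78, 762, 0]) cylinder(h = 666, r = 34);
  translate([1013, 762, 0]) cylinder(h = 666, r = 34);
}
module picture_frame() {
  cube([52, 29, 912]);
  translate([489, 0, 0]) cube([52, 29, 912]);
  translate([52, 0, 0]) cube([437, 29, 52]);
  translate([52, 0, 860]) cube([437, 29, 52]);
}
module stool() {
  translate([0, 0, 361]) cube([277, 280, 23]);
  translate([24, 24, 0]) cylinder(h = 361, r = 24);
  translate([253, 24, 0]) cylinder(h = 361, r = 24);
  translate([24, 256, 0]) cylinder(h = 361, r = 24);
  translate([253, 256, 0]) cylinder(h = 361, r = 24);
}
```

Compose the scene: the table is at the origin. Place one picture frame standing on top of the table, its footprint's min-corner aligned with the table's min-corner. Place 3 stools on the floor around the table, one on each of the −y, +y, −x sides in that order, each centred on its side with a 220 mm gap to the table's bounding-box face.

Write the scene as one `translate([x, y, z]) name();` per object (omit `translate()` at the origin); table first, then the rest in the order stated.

table();
translate([0, 0, 692]) picture_frame();
translate([407, -500, 0]) stool();
translate([407, 1060, 0]) stool();
translate([-497, 280, 0]) stool();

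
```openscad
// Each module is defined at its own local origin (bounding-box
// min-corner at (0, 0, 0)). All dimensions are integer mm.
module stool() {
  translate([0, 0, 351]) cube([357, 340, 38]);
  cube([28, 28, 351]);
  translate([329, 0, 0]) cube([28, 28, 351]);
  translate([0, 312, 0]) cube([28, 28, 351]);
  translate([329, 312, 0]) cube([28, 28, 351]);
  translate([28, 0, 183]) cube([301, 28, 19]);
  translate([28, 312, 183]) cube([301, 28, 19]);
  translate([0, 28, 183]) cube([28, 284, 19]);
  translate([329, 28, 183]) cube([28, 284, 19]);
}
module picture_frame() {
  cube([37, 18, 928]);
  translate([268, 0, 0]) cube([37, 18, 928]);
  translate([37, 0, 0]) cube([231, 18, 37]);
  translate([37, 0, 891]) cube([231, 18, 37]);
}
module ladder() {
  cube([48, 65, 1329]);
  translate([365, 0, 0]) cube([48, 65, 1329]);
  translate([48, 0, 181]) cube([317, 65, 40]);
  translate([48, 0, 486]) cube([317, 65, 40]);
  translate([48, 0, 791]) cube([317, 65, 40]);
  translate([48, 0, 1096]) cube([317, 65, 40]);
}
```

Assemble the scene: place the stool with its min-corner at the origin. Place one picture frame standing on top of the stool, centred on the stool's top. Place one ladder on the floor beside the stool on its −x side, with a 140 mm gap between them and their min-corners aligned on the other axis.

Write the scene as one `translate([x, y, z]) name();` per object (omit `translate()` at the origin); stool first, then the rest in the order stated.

stool();
translate([26, 161, 389]) picture_frame();
translate([-553, 0, 0]) ladder();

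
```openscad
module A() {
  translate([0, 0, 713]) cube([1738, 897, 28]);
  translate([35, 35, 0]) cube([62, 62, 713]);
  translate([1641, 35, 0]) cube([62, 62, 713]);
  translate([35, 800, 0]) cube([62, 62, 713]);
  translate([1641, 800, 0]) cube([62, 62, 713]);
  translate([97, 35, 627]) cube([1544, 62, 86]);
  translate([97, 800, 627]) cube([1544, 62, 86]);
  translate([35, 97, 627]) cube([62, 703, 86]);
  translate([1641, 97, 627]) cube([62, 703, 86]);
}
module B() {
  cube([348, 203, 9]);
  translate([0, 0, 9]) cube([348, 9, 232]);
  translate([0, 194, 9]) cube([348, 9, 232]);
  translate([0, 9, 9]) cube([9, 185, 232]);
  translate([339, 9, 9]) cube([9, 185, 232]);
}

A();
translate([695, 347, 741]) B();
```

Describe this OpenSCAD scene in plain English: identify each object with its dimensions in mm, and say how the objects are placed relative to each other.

A is a table: top 1738 mm (x) × 897 mm (y), 28 mm thick, upper face at z = 741 mm, on four 62×62 mm square legs, each inset 35 mm from the nearest pair of top edges, running from z = 0 to the bottom of the top. Four apron rails, 62 mm thick and 86 mm tall, run between adjacent legs with their top edges flush with the underside of the top and their outer faces flush with the legs' outer faces.

B is an open-topped rectangular box: outside dimensions 348×203×241 mm, with a uniform wall and base thickness of 9 mm. The base is a full 348×203 slab on the floor; four walls sit on top of the base. The front and back walls (the −y and +y sides) span the full width; the two side walls fit between them.

The open box is on top of the table, centred.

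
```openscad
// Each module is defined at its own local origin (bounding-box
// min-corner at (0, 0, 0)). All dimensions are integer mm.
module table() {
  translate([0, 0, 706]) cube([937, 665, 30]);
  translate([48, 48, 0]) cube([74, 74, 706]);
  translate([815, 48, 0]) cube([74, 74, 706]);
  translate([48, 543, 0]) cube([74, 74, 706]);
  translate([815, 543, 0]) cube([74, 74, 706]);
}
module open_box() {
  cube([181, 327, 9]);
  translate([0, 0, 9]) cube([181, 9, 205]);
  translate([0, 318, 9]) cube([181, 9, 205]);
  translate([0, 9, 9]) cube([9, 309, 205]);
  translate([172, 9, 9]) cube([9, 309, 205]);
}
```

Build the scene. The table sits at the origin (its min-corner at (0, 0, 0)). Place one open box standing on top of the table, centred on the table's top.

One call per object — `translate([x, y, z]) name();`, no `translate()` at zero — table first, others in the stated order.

table();
translate([378, 169, 736]) open_box();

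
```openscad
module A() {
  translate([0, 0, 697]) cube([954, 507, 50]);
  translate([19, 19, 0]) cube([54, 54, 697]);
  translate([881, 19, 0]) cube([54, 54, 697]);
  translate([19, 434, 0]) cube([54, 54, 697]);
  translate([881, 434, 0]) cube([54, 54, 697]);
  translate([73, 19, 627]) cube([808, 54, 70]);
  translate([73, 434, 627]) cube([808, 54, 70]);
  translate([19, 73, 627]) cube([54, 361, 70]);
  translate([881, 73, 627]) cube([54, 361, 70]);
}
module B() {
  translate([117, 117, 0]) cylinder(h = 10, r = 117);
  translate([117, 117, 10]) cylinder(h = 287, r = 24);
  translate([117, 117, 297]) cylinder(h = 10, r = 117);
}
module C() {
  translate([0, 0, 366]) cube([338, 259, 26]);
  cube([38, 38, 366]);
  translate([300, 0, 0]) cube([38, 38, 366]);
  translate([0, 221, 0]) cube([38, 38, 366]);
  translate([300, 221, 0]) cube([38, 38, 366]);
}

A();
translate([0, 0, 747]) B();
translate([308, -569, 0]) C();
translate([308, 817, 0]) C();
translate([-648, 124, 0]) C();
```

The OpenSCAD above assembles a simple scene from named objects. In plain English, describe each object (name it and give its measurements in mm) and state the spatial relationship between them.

A is a table with a 954×507 mm rectangular top, 50 mm thick, top surface at z = 747 mm, supported by four 54×54 mm square legs, each inset 19 mm from the nearest pair of top edges, running from the floor. Four apron rails, 54 mm thick and 70 mm tall, run between adjacent legs with their top edges flush with the underside of the top and their outer faces flush with the legs' outer faces.

B is a spool: two coaxial disc flanges of radius 117 mm and thickness 10 mm, joined by a core cylinder of radius 24 mm and height 287 mm. The lower flange rests on z = 0 and the three cylinders share a vertical axis.

C is a four-legged stool. The seat is 338×259 mm, 26 mm thick, top at z = 392 mm. It stands on four square legs, each 38×38 mm in cross-section, from z = 0 to the seat underside, each flush with a corner of the seat.

The spool is on top of the table. Three stools sit around the table at the −y, +y, −x sides.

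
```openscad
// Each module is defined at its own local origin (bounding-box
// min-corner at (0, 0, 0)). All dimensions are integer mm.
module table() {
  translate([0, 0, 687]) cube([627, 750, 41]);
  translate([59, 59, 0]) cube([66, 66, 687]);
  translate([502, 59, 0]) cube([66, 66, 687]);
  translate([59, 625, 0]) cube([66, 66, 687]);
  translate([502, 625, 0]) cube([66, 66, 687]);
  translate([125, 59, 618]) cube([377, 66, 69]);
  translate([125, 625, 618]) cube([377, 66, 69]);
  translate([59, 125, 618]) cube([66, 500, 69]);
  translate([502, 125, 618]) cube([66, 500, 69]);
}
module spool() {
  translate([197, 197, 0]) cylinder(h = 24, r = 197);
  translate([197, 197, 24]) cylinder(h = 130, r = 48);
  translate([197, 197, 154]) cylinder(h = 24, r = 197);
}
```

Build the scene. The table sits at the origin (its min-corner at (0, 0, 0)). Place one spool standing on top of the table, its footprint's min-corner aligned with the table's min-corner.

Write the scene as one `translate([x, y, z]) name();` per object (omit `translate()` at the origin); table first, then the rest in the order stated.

table();
translate([0, 0, 728]) spool();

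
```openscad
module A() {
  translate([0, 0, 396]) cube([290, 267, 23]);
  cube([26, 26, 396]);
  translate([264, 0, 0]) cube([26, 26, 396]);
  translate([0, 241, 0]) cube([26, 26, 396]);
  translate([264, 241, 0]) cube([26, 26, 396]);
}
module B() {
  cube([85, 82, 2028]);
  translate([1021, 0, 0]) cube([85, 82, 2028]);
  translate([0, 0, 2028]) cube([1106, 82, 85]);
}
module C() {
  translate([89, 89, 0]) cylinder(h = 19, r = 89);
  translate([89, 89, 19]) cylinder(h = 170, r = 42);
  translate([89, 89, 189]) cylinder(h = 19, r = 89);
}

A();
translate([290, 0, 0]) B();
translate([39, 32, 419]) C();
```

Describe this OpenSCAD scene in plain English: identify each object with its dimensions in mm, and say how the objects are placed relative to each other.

A is a simple wooden stool: a rectangular seat 290 mm (x) by 267 mm (y), 23 mm thick, top face at z = 419 mm, on four square legs, each 26×26 mm in cross-section. The legs rest on z = 0, each flush with a corner of the seat.

B is a door frame. The clear opening is 936 mm wide and 2028 mm high. Two 85 mm wide jambs, 82 mm deep, stand either side of the opening from the floor to the top of the opening. A 85 mm thick head sits across the top of both jambs, spanning the full outside width of the frame.

C is a spool: two coaxial disc flanges of radius 89 mm and thickness 19 mm, joined by a core cylinder of radius 42 mm and height 170 mm. The lower flange rests on z = 0 and the three cylinders share a vertical axis.

The door frame is against the stool's +x side, with their −y faces flush. The spool is on top of the stool.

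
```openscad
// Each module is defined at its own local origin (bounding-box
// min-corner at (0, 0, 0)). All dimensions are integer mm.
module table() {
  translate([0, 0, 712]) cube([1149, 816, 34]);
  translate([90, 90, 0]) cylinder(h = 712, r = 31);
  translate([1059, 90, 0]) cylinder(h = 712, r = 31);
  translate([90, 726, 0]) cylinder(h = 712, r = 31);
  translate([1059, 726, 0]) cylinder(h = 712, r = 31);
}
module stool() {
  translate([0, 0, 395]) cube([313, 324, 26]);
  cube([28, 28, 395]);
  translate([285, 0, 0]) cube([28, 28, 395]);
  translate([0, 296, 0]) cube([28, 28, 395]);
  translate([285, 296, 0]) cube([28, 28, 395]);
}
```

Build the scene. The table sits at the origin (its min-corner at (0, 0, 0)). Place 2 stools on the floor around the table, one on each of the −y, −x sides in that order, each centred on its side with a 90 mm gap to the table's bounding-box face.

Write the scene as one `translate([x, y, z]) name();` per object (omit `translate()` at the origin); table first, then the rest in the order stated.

table();
translate([418, -414, 0]) stool();
translate([-403, 246, 0]) stool();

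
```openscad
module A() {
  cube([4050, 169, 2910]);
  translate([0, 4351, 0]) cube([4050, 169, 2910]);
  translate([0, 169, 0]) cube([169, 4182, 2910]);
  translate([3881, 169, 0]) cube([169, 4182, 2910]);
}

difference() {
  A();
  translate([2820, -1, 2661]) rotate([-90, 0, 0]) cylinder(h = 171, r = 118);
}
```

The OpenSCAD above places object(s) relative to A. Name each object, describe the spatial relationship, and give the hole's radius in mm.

The subtracted cylinder has r = 118 mm.

A is a house frame. The house frame has a circular hole through its front wall. The hole's radius is 118 mm.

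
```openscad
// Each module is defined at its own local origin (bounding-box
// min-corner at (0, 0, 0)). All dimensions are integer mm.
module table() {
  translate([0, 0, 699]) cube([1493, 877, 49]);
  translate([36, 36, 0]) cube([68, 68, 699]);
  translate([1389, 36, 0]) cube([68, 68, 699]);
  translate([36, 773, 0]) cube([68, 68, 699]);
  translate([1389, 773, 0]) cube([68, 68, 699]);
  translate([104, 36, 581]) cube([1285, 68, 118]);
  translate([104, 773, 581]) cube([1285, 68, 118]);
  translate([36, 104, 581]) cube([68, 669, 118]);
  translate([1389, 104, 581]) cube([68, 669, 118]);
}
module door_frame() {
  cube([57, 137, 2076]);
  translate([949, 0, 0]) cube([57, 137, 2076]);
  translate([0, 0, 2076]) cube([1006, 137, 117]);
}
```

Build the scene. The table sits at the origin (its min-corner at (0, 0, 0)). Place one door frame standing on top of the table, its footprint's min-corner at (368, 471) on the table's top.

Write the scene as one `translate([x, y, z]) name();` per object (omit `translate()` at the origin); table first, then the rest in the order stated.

table();
translate([368, 471, 748]) door_frame();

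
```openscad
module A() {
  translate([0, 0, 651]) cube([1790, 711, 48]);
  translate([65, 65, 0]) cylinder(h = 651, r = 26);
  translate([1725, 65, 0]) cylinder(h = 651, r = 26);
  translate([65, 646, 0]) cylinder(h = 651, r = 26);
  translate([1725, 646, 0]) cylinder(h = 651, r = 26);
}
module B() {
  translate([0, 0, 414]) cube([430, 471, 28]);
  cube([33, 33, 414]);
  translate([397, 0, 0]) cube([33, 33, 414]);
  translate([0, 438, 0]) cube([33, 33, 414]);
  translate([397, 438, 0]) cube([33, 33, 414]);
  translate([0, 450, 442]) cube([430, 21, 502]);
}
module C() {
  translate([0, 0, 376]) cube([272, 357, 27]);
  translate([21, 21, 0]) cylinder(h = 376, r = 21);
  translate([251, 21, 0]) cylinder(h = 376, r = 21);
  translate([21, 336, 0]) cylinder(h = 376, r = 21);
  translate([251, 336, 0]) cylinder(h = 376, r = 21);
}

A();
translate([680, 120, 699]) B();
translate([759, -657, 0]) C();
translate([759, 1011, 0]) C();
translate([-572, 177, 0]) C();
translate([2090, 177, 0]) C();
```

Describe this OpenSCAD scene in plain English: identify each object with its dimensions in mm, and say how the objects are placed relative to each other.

A is a table with a 1790×711 mm rectangular top, 48 mm thick, top surface at z = 699 mm, supported by four round legs of 52 mm diameter, each leg's bounding box inset 39 mm from the nearest pair of top edges, running from the floor.

B is a chair: 430×471 mm seat, 28 mm thick, top at z = 442 mm, on four 33 mm square corner legs flush with the seat edges. A 21 mm thick backrest slab spans the full seat width, extending 502 mm above the seat top, its back face flush with the seat's +y edge.

C is a four-legged stool. The seat is a 272×357×27 mm slab whose top surface is at z = 403 mm; four round legs, each 42 mm in diameter, run from the floor (z = 0) to the underside of the seat, each leg's axis is inset half a diameter from the nearest pair of seat edges (so the leg's bounding box is flush with the corner).

The chair is on top of the table, centred. Four stools sit around the table at the −y, +y, −x, +x sides.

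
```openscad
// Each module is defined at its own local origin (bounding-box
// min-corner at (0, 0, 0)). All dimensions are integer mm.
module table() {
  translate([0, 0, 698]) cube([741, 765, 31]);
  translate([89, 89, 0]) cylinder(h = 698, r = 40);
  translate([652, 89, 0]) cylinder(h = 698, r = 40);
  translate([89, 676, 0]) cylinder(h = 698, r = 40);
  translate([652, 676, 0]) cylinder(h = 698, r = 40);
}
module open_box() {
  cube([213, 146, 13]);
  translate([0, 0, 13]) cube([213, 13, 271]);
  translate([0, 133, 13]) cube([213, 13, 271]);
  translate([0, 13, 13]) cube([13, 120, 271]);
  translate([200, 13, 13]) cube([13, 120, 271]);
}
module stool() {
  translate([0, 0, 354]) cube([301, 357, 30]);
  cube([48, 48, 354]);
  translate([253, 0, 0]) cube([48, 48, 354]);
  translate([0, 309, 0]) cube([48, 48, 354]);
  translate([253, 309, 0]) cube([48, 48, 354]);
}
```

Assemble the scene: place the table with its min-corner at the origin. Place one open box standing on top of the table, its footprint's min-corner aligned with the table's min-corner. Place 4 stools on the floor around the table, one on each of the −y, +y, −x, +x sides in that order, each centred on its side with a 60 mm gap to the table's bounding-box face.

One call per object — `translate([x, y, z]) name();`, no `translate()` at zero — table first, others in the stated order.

table();
translate([0, 0, 729]) open_box();
translate([220, -417, 0]) stool();
translate([220, 825, 0]) stool();
translate([-361, 204, 0]) stool();
translate([801, 204, 0]) stool();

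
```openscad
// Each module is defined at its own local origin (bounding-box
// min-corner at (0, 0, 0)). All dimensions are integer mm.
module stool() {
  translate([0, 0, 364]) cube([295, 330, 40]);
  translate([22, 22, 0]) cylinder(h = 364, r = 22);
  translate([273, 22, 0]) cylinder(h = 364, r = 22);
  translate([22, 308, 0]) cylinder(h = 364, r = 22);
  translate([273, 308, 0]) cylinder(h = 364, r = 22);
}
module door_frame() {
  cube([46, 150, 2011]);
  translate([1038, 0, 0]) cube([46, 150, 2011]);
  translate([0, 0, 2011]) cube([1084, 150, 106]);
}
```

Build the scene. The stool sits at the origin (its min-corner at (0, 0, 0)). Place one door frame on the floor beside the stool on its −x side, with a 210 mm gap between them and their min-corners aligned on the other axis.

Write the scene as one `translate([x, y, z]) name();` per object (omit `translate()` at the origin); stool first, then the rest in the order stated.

stool();
translate([-1294, 0, 0]) door_frame();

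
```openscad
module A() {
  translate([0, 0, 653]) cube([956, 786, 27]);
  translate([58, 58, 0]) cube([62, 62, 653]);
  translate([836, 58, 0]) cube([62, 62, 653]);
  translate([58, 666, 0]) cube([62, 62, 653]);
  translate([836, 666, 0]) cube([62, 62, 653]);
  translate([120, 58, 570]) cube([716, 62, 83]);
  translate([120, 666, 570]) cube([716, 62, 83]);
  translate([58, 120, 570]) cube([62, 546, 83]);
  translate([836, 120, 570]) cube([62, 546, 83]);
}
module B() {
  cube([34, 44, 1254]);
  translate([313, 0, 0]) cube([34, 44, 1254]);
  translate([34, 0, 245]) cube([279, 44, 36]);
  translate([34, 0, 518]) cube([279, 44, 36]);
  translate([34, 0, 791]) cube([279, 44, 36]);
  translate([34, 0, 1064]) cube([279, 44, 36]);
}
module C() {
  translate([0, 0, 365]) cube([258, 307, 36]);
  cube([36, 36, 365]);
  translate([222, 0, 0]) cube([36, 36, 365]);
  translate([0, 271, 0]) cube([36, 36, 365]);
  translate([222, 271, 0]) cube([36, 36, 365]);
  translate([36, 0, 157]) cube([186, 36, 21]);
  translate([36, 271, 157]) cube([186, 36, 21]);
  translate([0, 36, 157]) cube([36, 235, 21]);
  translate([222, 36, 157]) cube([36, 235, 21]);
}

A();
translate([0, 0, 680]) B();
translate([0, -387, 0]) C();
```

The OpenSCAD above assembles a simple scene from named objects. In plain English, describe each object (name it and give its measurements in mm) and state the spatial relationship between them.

A is a table: top 956 mm (x) × 786 mm (y), 27 mm thick, upper face at z = 680 mm, on four 62×62 mm square legs, each inset 58 mm from the nearest pair of top edges, running from z = 0 to the bottom of the top. Four apron rails, 62 mm thick and 83 mm tall, run between adjacent legs with their top edges flush with the underside of the top and their outer faces flush with the legs' outer faces.

B is a wooden ladder with two side rails of 34×44 mm section and 1254 mm height, set 347 mm apart overall. Between them run 4 rectangular rungs (44 mm deep, 36 mm thick), front faces flush with the rails' −y face. The bottom of the first rung is 245 mm above the floor and each subsequent rung is 273 mm higher than the one below.

C is a simple wooden stool: a rectangular seat 258 mm (x) by 307 mm (y), 36 mm thick, top face at z = 401 mm, on four square legs, each 36×36 mm in cross-section. The legs rest on z = 0, each flush with a corner of the seat. Four stretchers, 36 mm wide and 21 mm tall, connect adjacent legs with their undersides at z = 157 mm, each running between the inner faces of the legs it joins and aligned with the legs' outer faces on the other axis.

The ladder is on top of the table. The stool is on the floor beside the table on its −y side.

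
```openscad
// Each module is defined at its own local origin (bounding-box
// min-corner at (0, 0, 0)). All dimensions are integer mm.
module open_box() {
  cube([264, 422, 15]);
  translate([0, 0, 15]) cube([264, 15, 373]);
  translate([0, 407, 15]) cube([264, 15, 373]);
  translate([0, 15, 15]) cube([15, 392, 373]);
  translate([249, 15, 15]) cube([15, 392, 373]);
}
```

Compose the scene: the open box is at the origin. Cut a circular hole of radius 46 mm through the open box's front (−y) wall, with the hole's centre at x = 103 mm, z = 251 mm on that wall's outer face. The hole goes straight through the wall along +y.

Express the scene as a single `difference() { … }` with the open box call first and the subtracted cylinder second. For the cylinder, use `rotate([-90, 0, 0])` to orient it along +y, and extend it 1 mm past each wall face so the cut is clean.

difference() {
  open_box();
  translate([103, -1, 251]) rotate([-90, 0, 0]) cylinder(h = 17, r = 46);
}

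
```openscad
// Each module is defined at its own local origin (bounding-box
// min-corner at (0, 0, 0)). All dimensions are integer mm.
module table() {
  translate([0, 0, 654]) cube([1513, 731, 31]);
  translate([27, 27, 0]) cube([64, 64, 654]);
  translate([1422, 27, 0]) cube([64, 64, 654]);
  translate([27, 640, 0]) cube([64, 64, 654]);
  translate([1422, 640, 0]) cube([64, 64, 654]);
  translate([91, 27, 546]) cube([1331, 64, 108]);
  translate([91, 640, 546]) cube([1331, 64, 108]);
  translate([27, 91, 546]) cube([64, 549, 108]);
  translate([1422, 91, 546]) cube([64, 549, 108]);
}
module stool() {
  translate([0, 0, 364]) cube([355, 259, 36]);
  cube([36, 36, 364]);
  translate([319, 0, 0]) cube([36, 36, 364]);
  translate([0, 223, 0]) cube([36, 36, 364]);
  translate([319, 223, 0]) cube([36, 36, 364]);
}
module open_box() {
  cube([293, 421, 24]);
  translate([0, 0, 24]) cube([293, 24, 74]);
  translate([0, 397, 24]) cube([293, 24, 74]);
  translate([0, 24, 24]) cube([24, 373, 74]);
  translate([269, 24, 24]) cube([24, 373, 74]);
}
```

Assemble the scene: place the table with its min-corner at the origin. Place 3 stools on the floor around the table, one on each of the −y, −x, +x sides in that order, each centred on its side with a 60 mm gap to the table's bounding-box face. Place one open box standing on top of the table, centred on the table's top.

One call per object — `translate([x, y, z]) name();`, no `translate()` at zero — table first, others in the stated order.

table();
translate([579, -319, 0]) stool();
translate([-415, 236, 0]) stool();
translate([1573, 236, 0]) stool();
translate([610, 155, 685]) open_box();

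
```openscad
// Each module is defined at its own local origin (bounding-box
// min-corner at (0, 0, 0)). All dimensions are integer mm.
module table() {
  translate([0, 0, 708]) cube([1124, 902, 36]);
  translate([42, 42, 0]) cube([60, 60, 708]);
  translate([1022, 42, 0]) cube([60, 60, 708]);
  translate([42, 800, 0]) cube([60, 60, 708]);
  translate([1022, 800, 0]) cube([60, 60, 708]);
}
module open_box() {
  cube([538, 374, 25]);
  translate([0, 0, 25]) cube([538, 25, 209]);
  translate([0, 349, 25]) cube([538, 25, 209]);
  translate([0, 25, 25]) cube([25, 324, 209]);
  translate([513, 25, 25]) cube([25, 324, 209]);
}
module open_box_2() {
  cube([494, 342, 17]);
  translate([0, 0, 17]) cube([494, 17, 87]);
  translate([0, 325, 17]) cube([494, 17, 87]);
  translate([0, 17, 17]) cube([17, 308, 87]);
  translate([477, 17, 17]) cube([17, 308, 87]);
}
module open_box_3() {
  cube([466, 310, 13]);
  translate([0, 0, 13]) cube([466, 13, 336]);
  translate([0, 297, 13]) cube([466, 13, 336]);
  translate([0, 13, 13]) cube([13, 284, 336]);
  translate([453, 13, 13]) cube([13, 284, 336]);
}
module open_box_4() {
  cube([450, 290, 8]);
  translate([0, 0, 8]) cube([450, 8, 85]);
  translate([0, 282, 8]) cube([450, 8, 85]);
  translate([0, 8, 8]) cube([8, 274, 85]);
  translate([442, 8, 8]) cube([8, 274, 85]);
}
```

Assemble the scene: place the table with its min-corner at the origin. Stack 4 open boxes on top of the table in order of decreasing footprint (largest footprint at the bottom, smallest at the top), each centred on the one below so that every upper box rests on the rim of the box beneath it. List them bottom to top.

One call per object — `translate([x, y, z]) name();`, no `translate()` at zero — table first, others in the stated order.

table();
translate([293, 264, 744]) open_box();
translate([315, 280, 978]) open_box_2();
translate([329, 296, 1082]) open_box_3();
translate([337, 306, 1431]) open_box_4();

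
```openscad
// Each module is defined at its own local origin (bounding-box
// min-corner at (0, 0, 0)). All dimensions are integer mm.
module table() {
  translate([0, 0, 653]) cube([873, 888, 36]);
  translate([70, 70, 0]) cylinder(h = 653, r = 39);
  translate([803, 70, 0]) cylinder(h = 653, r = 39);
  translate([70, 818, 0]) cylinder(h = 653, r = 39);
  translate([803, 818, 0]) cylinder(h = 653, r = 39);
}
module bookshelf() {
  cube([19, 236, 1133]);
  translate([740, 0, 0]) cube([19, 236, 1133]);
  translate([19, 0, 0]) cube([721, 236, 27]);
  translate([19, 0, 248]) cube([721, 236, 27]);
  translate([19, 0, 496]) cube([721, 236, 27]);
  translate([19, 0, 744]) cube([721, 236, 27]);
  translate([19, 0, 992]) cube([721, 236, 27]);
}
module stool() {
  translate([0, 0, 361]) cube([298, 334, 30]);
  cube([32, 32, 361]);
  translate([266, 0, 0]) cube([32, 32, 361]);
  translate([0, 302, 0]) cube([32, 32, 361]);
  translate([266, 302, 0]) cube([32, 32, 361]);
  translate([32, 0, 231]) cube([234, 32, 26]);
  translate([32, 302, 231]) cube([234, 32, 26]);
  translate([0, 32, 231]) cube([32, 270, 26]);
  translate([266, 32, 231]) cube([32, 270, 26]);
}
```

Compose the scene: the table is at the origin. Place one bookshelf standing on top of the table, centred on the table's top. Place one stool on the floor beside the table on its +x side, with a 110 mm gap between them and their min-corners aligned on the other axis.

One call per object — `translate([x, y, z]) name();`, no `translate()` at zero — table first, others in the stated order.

table();
translate([57, 326, 689]) bookshelf();
translate([983, 0, 0]) stool();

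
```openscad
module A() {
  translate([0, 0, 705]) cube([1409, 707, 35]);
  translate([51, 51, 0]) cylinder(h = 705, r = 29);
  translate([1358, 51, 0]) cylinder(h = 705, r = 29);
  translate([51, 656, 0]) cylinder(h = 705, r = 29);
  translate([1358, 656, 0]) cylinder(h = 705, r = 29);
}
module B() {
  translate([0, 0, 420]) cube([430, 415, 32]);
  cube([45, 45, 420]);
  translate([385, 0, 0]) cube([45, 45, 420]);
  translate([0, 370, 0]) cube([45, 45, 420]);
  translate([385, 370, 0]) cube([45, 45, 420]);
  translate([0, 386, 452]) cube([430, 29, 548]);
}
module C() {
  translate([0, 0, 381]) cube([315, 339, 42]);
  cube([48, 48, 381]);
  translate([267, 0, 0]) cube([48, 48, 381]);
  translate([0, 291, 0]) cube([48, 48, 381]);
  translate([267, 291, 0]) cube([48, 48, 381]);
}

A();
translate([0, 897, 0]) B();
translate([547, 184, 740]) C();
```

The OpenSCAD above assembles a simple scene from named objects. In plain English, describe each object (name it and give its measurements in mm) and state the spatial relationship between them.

A is a table with a 1409×707 mm rectangular top, 35 mm thick, top surface at z = 740 mm, supported by four round legs of 58 mm diameter, each leg's bounding box inset 22 mm from the nearest pair of top edges, running from the floor.

B is a chair: 430×415 mm seat, 32 mm thick, top at z = 452 mm, on four 45 mm square corner legs flush with the seat edges. A 29 mm thick backrest slab spans the full seat width, extending 548 mm above the seat top, its back face flush with the seat's +y edge.

C is a four-legged stool. The seat is a 315×339×42 mm slab whose top surface is at z = 423 mm; four square legs, each 48×48 mm in cross-section, run from the floor (z = 0) to the underside of the seat, each flush with a corner of the seat.

The chair is on the floor beside the table on its +y side. The stool is on top of the table, centred.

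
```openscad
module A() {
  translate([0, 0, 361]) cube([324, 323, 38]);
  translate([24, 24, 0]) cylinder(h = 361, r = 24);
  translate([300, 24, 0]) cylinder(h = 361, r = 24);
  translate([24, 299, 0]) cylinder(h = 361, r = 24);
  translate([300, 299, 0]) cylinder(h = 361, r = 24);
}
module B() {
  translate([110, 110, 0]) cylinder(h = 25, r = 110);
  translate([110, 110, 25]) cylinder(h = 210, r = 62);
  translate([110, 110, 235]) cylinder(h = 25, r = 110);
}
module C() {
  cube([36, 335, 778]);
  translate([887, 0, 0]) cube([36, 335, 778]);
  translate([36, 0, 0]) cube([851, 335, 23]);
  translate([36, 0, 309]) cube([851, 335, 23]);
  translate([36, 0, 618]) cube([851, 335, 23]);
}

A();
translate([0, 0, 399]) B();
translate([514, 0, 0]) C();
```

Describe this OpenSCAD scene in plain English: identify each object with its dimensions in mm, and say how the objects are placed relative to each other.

A is a four-legged stool. The seat is a 324×323×38 mm slab whose top surface is at z = 399 mm; four round legs, each 48 mm in diameter, run from the floor (z = 0) to the underside of the seat, each leg's axis is inset half a diameter from the nearest pair of seat edges (so the leg's bounding box is flush with the corner).

B is a spool: two coaxial disc flanges of radius 110 mm and thickness 25 mm, joined by a core cylinder of radius 62 mm and height 210 mm. The lower flange rests on z = 0 and the three cylinders share a vertical axis.

C is a bookshelf 923 mm wide overall, 335 mm deep and 778 mm tall. The two sides are 36 mm thick vertical panels. 3 horizontal shelves of 23 mm thickness span between the inner faces of the sides; the lowest shelf sits on the floor and shelves are stacked with a clear vertical gap of 286 mm between each pair.

The spool is on top of the stool. The bookshelf is on the floor beside the stool on its +x side.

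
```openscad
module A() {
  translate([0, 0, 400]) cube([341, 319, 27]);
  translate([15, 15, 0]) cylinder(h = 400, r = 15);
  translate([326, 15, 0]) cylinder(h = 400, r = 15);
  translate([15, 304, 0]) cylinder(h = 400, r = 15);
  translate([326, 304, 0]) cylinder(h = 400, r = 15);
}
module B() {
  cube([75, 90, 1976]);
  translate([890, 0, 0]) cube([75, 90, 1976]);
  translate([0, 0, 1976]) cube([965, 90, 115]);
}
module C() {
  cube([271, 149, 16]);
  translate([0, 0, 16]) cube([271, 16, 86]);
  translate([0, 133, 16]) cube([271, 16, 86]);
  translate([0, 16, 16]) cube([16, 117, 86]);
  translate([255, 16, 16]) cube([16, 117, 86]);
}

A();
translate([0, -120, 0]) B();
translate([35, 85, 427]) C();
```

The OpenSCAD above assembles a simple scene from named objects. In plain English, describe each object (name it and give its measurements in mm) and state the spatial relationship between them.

A is a four-legged stool. The seat is a 341×319×27 mm slab whose top surface is at z = 427 mm; four round legs, each 30 mm in diameter, run from the floor (z = 0) to the underside of the seat, each leg's axis is inset half a diameter from the nearest pair of seat edges (so the leg's bounding box is flush with the corner).

B is a door frame. The clear opening is 815 mm wide and 1976 mm high. Two 75 mm wide jambs, 90 mm deep, stand either side of the opening from the floor to the top of the opening. A 115 mm thick head sits across the top of both jambs, spanning the full outside width of the frame.

C is an open storage box with external size 271×149×102 mm and wall thickness 16 mm (the base is also 16 mm thick). The base covers the whole footprint; the four walls stand on the base, with the y-facing walls full-width and the x-facing walls fitting between their inner faces.

The door frame is on the floor beside the stool on its −y side. The open box is on top of the stool, centred.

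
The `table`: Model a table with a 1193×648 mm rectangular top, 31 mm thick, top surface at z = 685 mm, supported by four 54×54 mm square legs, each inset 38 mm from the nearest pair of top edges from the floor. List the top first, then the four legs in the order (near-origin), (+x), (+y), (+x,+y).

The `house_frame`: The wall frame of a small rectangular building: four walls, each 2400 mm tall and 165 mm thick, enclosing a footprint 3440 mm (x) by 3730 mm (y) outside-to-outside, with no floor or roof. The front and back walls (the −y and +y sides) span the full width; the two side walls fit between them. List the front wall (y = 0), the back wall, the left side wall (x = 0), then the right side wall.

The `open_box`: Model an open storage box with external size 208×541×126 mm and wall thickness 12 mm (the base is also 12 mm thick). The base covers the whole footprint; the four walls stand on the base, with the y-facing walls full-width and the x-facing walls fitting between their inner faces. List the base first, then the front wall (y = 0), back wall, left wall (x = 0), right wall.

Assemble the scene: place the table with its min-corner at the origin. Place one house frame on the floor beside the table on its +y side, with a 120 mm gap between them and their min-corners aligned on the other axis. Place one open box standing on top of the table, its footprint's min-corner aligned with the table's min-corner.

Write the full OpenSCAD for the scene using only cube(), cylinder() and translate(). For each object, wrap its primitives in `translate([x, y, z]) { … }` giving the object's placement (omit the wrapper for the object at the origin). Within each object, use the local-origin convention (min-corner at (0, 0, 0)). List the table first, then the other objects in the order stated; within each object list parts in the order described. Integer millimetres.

translate([0, 0, 654]) cube([1193, 648, 31]);
translate([38, 38, 0]) cube([54, 54, 654]);
translate([1101, 38, 0]) cube([54, 54, 654]);
translate([38, 556, 0]) cube([54, 54, 654]);
translate([1101, 556, 0]) cube([54, 54, 654]);
translate([0, 768, 0]) {
  cube([3440, 165, 2400]);
  translate([0, 3565, 0]) cube([3440, 165, 2400]);
  translate([0, 165, 0]) cube([165, 3400, 2400]);
  translate([3275, 165, 0]) cube([165, 3400, 2400]);
}
translate([0, 0, 685]) {
  cube([208, 541, 12]);
  translate([0, 0, 12]) cube([208, 12, 114]);
  translate([0, 529, 12]) cube([208, 12, 114]);
  translate([0, 12, 12]) cube([12, 517, 114]);
  translate([196, 12, 12]) cube([12, 517, 114]);
}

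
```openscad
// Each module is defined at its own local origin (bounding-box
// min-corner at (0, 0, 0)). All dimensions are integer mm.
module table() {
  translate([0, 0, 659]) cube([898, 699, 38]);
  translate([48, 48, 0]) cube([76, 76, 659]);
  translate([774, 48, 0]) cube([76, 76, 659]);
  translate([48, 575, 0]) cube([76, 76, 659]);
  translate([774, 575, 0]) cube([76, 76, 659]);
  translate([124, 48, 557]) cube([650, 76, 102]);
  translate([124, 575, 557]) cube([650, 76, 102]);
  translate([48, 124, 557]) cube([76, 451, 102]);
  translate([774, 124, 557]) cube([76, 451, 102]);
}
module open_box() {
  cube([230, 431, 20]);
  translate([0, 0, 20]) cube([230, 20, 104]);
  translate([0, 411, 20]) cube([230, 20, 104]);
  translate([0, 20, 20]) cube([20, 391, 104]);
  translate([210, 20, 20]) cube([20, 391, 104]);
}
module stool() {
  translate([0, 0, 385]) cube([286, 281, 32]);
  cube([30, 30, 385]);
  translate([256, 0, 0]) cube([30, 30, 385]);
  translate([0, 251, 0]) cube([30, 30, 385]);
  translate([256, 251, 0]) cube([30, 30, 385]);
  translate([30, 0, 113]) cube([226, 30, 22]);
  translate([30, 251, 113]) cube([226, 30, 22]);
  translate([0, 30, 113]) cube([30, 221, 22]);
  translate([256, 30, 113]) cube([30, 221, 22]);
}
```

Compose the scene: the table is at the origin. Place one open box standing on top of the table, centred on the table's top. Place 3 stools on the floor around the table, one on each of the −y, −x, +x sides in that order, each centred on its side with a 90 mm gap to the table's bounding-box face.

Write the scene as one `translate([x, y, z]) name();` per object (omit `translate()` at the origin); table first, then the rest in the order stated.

table();
translate([334, 134, 697]) open_box();
translate([306, -371, 0]) stool();
translate([-376, 209, 0]) stool();
translate([988, 209, 0]) stool();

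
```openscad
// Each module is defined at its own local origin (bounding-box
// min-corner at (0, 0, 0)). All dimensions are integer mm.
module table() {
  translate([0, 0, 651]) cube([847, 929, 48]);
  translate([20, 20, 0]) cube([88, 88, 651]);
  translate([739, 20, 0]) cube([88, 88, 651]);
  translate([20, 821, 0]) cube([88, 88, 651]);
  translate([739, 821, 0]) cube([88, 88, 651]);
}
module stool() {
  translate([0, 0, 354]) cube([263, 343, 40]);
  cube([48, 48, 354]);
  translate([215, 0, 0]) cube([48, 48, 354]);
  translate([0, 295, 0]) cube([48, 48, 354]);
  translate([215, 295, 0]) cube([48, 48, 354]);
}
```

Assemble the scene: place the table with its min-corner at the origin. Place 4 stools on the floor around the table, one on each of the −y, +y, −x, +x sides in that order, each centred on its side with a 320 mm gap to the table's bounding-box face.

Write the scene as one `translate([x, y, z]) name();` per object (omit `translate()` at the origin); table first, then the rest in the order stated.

table();
translate([292, -663, 0]) stool();
translate([292, 1249, 0]) stool();
translate([-583, 293, 0]) stool();
translate([1167, 293, 0]) stool();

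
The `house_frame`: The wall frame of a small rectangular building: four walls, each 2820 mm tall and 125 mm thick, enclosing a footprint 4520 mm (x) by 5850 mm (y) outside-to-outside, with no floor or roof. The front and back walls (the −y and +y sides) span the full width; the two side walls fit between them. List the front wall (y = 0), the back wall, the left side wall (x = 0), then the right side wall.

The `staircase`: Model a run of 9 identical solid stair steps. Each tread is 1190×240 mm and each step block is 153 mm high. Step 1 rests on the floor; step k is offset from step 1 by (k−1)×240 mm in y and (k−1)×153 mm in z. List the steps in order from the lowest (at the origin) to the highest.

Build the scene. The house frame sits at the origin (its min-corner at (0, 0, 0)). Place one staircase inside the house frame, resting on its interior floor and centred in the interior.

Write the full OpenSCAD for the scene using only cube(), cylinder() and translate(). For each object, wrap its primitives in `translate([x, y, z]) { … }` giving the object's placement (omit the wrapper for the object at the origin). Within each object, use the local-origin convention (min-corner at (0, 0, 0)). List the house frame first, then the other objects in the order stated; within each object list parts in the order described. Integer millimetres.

cube([4520, 125, 2820]);
translate([0, 5725, 0]) cube([4520, 125, 2820]);
translate([0, 125, 0]) cube([125, 5600, 2820]);
translate([4395, 125, 0]) cube([125, 5600, 2820]);
translate([1665, 1845, 0]) {
  cube([1190, 240, 153]);
  translate([0, 240, 153]) cube([1190, 240, 153]);
  translate([0, 480, 306]) cube([1190, 240, 153]);
  translate([0, 720, 459]) cube([1190, 240, 153]);
  translate([0, 960, 612]) cube([1190, 240, 153]);
  translate([0, 1200, 765]) cube([1190, 240, 153]);
  translate([0, 1440, 918]) cube([1190, 240, 153]);
  translate([0, 1680, 1071]) cube([1190, 240, 153]);
  translate([0, 1920, 1224]) cube([1190, 240, 153]);
}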